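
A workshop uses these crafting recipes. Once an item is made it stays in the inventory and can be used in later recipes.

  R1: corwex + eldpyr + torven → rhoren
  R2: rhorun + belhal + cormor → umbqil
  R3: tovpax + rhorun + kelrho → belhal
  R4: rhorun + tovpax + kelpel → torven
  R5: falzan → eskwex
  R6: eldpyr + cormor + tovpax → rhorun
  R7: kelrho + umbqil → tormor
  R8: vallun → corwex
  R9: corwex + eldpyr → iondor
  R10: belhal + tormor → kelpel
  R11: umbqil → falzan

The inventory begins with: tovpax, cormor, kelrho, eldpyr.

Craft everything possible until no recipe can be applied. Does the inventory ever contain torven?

Yes

eldpyr + cormor + tovpax → rhorun (R6).
Using R3, tovpax, rhorun, and kelrho make belhal.
Using R2, rhorun, belhal, and cormor make umbqil.
Using R7, kelrho and umbqil make tormor.
belhal + tormor → kelpel (R10).
rhorun + tovpax + kelpel → torven (R4).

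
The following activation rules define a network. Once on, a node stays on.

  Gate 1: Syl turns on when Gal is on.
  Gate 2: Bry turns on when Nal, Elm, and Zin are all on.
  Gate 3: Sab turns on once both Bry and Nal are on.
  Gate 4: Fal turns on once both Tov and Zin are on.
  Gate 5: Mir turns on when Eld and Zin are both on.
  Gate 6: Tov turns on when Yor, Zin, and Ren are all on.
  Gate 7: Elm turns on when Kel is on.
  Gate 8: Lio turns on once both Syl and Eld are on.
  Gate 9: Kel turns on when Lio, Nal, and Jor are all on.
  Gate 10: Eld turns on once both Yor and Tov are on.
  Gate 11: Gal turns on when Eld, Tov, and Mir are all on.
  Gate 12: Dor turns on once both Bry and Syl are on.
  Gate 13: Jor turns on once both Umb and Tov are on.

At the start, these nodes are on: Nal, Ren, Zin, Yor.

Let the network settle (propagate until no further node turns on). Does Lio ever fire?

Yes

Gate 6: Yor, Zin, and Ren on → Tov on.
Gate 10: Yor and Tov on → Eld on.
Gate 5: Eld and Zin on → Mir on.
Gate 11: Eld, Tov, and Mir on → Gal on.
Gate 1: Gal on → Syl on.
Gate 8: Syl and Eld on → Lio on.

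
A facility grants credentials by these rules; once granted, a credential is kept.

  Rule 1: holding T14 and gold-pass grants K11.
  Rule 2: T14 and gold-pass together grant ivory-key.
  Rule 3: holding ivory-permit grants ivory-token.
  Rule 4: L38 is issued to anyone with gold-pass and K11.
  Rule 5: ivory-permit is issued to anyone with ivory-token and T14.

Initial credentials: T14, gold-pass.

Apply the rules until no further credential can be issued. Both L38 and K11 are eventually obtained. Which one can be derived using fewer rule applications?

K11

K11: Holding T14 and gold-pass grants K11 (Rule 1). [1 rule application]
L38: Holding T14 and gold-pass grants K11 (Rule 1). Holding gold-pass and K11 grants L38 (Rule 4). [2 rule applications]
K11 needs fewer.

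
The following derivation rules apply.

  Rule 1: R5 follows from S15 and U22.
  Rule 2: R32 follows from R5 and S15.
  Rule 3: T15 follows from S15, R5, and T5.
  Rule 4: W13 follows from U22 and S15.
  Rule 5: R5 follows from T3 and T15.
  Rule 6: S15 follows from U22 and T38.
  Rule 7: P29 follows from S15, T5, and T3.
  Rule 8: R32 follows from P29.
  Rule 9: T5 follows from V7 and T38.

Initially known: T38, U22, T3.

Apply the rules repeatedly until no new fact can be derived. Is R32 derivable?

U22 and T38 hold, so S15 follows (Rule 6).
From S15 and U22, Rule 1 gives R5.
R5 and S15 hold, so R32 follows (Rule 2).

Yes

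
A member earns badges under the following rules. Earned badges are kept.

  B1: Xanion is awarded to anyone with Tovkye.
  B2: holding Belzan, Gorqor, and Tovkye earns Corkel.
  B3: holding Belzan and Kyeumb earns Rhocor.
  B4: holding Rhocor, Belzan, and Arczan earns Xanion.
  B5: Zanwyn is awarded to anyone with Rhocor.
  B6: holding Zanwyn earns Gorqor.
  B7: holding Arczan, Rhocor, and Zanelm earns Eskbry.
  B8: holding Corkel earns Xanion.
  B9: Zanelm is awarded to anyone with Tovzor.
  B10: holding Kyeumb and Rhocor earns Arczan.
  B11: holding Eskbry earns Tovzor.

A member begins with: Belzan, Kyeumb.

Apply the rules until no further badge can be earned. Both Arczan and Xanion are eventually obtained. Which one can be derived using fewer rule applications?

Arczan: With Belzan and Kyeumb, Rhocor is earned (B3). With Kyeumb and Rhocor, Arczan is earned (B10). [2 rule applications]
Xanion: With Belzan and Kyeumb, Rhocor is earned (B3). With Kyeumb and Rhocor, Arczan is earned (B10). With Rhocor, Belzan, and Arczan, Xanion is earned (B4). [3 rule applications]
Arczan needs fewer.

Arczan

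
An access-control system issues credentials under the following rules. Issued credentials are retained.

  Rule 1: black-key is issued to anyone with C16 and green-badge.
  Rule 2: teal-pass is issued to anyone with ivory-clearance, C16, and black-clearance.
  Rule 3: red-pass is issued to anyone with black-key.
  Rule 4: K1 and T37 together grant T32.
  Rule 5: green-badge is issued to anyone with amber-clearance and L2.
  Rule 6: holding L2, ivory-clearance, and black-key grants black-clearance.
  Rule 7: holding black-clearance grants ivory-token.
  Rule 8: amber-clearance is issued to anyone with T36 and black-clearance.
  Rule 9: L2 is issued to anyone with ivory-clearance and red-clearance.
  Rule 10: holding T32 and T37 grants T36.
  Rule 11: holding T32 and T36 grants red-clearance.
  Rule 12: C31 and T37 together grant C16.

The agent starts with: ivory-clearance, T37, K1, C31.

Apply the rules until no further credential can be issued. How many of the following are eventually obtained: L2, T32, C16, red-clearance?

4

Holding C31 and T37 grants C16 (Rule 12).
Holding K1 and T37 grants T32 (Rule 4).
Holding T32 and T37 grants T36 (Rule 10).
Holding T32 and T36 grants red-clearance (Rule 11).
Holding ivory-clearance and red-clearance grants L2 (Rule 9).
L2: reached.
T32: reached.
C16: reached.
red-clearance: reached.
All 4 are reached.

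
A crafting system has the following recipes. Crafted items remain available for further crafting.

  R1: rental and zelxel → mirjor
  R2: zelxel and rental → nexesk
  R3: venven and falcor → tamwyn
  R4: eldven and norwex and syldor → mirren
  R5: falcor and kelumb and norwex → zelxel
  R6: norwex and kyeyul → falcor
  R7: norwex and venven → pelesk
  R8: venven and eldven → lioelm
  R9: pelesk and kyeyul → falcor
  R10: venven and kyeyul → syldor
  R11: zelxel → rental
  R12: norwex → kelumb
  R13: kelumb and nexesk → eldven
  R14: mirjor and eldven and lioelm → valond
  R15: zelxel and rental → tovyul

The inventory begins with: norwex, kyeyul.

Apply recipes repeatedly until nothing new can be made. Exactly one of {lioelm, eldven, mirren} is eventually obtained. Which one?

Using R6, norwex and kyeyul make falcor.
norwex → kelumb (R12).
Using R5, falcor, kelumb, and norwex make zelxel.
zelxel → rental (R11).
Using R2, zelxel and rental make nexesk.
kelumb and nexesk → eldven (R13).
lioelm would need venven and eldven (R8), but venven is never obtained. mirren would need eldven, norwex, and syldor (R4), but syldor is never obtained.

eldven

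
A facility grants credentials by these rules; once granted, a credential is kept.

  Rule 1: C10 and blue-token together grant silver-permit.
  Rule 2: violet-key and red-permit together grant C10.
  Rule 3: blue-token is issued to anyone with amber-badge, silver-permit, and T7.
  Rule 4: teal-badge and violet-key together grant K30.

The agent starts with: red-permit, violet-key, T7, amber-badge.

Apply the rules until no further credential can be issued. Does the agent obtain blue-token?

No

blue-token would need amber-badge, silver-permit, and T7 (Rule 3), but silver-permit is never granted.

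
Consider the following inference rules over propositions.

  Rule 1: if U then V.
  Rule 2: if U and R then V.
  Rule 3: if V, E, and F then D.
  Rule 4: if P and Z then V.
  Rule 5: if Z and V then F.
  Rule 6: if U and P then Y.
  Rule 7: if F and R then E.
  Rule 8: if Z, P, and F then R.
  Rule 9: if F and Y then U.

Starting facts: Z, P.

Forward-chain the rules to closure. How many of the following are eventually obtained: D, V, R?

3

P and Z hold, so V follows (Rule 4).
From Z and V, Rule 5 gives F.
Z, P, and F hold, so R follows (Rule 8).
F and R hold, so E follows (Rule 7).
From V, E, and F, Rule 3 gives D.
D: reached.
V: reached.
R: reached.
All 3 are reached.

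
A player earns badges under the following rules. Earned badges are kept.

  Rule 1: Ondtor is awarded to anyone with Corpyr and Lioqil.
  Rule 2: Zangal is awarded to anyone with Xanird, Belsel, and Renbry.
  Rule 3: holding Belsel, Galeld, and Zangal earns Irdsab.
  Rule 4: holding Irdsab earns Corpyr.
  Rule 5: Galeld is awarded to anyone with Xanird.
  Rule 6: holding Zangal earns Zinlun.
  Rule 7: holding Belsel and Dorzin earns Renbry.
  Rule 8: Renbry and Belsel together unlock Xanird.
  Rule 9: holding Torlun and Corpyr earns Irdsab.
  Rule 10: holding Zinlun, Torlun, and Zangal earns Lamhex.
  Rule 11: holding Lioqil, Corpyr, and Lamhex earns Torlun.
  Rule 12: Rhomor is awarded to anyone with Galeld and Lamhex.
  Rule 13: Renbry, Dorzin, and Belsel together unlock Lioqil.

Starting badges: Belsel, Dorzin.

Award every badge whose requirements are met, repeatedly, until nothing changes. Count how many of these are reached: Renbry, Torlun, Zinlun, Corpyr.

3

With Belsel and Dorzin, Renbry is earned (Rule 7).
With Renbry and Belsel, Xanird is earned (Rule 8).
With Xanird, Belsel, and Renbry, Zangal is earned (Rule 2).
With Xanird, Galeld is earned (Rule 5).
With Belsel, Galeld, and Zangal, Irdsab is earned (Rule 3).
With Zangal, Zinlun is earned (Rule 6).
With Irdsab, Corpyr is earned (Rule 4).
Renbry: reached.
Torlun would need Lioqil, Corpyr, and Lamhex (Rule 11), but Lamhex is never earned.
Zinlun: reached.
Corpyr: reached.
Reached: Renbry, Zinlun, and Corpyr — 3 of the 4.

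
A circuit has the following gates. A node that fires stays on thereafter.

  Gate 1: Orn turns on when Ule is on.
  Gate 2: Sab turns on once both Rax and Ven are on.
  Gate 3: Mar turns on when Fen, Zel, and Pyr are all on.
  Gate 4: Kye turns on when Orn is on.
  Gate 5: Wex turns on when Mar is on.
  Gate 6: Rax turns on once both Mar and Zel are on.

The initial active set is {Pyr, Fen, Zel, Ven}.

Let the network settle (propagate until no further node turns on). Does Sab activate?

Yes

Fen, Zel, and Pyr are on, so Mar turns on (Gate 3).
Gate 6: Mar and Zel on → Rax on.
Rax and Ven are on, so Sab turns on (Gate 2).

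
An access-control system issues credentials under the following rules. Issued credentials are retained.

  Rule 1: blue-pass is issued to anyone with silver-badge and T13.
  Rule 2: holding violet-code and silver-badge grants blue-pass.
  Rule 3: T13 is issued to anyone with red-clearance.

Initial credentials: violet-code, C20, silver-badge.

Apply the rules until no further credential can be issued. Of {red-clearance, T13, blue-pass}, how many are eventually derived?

1

Holding violet-code and silver-badge grants blue-pass (Rule 2).
No rule produces red-clearance, and it is not given.
T13 would need red-clearance (Rule 3), but red-clearance is never granted.
blue-pass: reached.
Reached: blue-pass — 1 of the 3.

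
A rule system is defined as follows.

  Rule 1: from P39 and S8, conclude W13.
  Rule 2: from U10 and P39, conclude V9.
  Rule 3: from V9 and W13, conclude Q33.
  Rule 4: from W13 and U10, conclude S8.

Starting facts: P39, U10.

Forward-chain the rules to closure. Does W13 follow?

W13 would need P39 and S8 (Rule 1), but S8 is never established.

No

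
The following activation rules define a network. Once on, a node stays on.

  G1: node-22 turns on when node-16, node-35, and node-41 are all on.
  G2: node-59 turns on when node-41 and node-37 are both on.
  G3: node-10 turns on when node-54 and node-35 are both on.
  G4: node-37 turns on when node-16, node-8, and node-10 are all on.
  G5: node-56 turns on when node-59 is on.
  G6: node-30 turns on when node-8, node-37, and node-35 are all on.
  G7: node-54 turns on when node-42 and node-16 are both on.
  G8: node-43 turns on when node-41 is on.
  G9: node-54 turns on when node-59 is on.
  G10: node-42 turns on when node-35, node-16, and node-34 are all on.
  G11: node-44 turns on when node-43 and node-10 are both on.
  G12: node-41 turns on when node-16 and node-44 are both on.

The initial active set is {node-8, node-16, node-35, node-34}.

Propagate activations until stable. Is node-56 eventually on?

node-56 would need node-59 (G5), but node-59 never turns on.

No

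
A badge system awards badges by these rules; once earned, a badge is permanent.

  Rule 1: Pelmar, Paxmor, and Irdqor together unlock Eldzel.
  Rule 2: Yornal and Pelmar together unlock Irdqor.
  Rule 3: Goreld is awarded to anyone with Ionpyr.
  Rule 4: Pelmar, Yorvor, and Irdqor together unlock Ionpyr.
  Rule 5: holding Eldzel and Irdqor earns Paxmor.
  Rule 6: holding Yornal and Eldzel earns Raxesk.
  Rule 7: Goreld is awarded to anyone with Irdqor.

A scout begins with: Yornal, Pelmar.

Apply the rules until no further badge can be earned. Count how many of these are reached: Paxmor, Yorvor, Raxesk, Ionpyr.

0

Paxmor would need Eldzel and Irdqor (Rule 5), but Eldzel is never earned.
No rule produces Yorvor, and it is not given.
Raxesk would need Yornal and Eldzel (Rule 6), but Eldzel is never earned.
Ionpyr would need Pelmar, Yorvor, and Irdqor (Rule 4), but Yorvor is never earned.
None of the 4 are reached.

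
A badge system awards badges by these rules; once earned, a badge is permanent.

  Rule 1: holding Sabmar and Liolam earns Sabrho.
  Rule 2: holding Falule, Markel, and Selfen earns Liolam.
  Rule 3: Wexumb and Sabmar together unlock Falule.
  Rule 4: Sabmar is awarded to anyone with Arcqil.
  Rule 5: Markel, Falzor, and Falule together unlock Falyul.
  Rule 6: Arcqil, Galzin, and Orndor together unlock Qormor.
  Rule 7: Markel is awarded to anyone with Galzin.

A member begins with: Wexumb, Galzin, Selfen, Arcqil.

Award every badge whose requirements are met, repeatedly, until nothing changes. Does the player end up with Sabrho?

With Arcqil, Sabmar is earned (Rule 4).
With Galzin, Markel is earned (Rule 7).
With Wexumb and Sabmar, Falule is earned (Rule 3).
With Falule, Markel, and Selfen, Liolam is earned (Rule 2).
With Sabmar and Liolam, Sabrho is earned (Rule 1).

Yes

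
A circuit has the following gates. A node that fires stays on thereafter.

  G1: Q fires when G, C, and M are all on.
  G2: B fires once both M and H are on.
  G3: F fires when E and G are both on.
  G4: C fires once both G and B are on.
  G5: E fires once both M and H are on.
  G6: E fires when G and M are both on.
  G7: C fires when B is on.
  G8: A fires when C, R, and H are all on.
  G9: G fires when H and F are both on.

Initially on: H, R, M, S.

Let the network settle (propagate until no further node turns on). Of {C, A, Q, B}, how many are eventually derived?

3

G2: M and H on → B on.
B is on, so C fires (G7).
G8: C, R, and H on → A on.
C: reached.
A: reached.
Q would need G, C, and M (G1), but G never turns on.
B: reached.
Reached: C, A, and B — 3 of the 4.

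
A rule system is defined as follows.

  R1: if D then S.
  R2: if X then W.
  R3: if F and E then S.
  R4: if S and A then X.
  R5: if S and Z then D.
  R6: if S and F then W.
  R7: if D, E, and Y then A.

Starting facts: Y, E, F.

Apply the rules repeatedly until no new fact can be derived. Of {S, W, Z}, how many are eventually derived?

2

F and E hold, so S follows (R3).
S and F hold, so W follows (R6).
S: reached.
W: reached.
No rule produces Z, and it is not given.
Reached: S and W — 2 of the 3.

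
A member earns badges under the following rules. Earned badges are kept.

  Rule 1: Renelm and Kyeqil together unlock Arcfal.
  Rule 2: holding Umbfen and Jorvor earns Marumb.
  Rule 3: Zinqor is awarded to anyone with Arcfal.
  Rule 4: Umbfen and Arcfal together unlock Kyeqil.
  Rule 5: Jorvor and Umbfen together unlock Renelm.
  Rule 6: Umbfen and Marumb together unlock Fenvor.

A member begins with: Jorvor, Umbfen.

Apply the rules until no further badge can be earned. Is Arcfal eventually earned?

Arcfal would need Renelm and Kyeqil (Rule 1), but Kyeqil is never earned.

No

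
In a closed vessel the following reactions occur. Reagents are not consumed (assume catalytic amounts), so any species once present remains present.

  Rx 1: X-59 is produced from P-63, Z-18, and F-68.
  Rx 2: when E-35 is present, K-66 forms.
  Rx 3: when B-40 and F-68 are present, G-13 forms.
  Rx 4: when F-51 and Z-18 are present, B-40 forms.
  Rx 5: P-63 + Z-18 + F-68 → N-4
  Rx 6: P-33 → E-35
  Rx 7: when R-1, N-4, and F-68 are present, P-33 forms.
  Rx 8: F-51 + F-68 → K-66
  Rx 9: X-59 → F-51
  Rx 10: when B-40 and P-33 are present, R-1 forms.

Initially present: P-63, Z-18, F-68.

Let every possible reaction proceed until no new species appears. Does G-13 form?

P-63, Z-18, and F-68 present → X-59 forms (Rx 1).
X-59 present → F-51 forms (Rx 9).
F-51 and Z-18 present → B-40 forms (Rx 4).
B-40 and F-68 present → G-13 forms (Rx 3).

Yes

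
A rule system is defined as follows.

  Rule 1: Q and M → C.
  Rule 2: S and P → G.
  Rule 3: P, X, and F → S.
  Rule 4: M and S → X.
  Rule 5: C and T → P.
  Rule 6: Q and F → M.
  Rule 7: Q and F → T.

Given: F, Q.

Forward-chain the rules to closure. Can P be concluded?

Yes

Q and F hold, so T follows (Rule 7).
Q and F hold, so M follows (Rule 6).
Q and M hold, so C follows (Rule 1).
From C and T, Rule 5 gives P.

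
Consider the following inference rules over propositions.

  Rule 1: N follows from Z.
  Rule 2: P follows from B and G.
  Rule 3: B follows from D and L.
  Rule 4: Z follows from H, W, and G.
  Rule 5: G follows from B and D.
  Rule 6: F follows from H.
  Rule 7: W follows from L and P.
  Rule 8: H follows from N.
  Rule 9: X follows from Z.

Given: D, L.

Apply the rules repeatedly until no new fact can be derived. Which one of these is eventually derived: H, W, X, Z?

W

From D and L, Rule 3 gives B.
From B and D, Rule 5 gives G.
From B and G, Rule 2 gives P.
L and P hold, so W follows (Rule 7).
Z would need H, W, and G (Rule 4), but H is never established. X would need Z (Rule 9), but Z is never established. H would need N (Rule 8), but N is never established.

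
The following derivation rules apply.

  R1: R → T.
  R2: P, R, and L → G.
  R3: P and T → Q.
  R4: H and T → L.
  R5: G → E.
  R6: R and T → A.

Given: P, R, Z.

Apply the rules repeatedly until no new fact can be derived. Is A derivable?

From R, R1 gives T.
From R and T, R6 gives A.

Yes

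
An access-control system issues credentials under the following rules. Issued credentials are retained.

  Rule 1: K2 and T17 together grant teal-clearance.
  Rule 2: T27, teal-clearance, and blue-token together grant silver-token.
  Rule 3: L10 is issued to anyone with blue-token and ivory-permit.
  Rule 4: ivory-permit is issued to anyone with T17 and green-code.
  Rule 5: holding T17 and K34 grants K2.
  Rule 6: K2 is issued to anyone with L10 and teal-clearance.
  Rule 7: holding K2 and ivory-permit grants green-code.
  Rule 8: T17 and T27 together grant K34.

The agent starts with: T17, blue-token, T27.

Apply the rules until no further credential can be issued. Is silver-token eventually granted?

Yes

Holding T17 and T27 grants K34 (Rule 8).
Holding T17 and K34 grants K2 (Rule 5).
Holding K2 and T17 grants teal-clearance (Rule 1).
Holding T27, teal-clearance, and blue-token grants silver-token (Rule 2).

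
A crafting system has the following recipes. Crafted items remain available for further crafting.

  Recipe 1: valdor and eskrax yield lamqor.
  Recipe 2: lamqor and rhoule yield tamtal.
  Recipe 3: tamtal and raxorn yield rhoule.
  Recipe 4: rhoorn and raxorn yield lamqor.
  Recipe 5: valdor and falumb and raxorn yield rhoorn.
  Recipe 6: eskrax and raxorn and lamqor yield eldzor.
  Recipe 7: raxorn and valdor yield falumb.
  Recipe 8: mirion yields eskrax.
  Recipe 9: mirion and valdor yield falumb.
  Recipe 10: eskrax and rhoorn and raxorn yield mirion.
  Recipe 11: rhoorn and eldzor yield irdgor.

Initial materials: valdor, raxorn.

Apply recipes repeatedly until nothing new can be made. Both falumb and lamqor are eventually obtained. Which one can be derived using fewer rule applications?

falumb

falumb: Using Recipe 7, raxorn and valdor make falumb. [1 rule application]
lamqor: Using Recipe 7, raxorn and valdor make falumb. valdor and falumb and raxorn → rhoorn (Recipe 5). rhoorn and raxorn → lamqor (Recipe 4). [3 rule applications]
falumb needs fewer.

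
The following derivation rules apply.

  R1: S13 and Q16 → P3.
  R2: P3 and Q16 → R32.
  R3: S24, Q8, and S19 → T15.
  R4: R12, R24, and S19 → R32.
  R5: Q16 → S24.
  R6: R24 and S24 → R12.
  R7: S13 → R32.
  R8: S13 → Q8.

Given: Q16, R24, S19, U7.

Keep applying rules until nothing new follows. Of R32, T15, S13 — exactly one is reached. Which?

R32

From Q16, R5 gives S24.
From R24 and S24, R6 gives R12.
From R12, R24, and S19, R4 gives R32.
No rule produces S13, and it is not given. T15 would need S24, Q8, and S19 (R3), but Q8 is never established.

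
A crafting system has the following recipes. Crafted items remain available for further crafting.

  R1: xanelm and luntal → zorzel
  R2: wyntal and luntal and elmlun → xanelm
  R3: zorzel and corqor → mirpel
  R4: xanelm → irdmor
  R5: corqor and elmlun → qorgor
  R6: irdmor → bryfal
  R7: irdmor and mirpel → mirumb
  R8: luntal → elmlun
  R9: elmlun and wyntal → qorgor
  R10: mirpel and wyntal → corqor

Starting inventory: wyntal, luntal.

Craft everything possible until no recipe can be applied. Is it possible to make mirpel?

mirpel would need zorzel and corqor (R3), but corqor is never obtained.

No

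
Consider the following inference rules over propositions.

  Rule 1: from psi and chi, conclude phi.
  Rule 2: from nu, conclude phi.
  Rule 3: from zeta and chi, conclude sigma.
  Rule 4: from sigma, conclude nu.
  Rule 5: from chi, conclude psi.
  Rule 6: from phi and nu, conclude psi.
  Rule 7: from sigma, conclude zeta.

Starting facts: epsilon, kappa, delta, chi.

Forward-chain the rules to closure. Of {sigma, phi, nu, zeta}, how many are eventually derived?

1

From chi, Rule 5 gives psi.
From psi and chi, Rule 1 gives phi.
sigma would need zeta and chi (Rule 3), but zeta is never established.
phi: reached.
nu would need sigma (Rule 4), but sigma is never established.
zeta would need sigma (Rule 7), but sigma is never established.
Reached: phi — 1 of the 4.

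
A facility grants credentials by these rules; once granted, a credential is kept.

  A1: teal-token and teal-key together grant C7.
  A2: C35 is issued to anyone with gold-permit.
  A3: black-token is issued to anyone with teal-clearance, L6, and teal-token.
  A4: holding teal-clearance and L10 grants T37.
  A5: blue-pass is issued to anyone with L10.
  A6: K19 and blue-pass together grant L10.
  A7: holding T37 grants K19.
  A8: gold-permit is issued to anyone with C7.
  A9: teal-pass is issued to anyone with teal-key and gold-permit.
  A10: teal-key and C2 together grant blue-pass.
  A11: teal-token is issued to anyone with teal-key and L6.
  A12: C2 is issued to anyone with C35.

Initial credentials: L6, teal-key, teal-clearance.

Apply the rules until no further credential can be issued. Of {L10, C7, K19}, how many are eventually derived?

1

Holding teal-key and L6 grants teal-token (A11).
Holding teal-token and teal-key grants C7 (A1).
L10 would need K19 and blue-pass (A6), but K19 is never granted.
C7: reached.
K19 would need T37 (A7), but T37 is never granted.
Reached: C7 — 1 of the 3.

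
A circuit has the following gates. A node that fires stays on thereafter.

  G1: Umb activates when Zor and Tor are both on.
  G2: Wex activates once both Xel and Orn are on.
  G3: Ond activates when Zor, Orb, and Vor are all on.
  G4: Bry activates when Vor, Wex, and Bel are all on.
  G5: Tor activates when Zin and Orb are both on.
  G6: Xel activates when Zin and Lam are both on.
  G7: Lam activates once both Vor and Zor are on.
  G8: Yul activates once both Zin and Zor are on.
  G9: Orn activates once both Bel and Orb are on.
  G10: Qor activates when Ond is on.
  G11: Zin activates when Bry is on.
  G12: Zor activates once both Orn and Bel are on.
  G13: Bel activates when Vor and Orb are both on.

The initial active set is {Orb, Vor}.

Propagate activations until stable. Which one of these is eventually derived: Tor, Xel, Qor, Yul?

Vor and Orb are on, so Bel activates (G13).
Bel and Orb are on, so Orn activates (G9).
Orn and Bel are on, so Zor activates (G12).
G3: Zor, Orb, and Vor on → Ond on.
G10: Ond on → Qor on.
Xel would need Zin and Lam (G6), but Zin never turns on. Tor would need Zin and Orb (G5), but Zin never turns on. Yul would need Zin and Zor (G8), but Zin never turns on.

Qor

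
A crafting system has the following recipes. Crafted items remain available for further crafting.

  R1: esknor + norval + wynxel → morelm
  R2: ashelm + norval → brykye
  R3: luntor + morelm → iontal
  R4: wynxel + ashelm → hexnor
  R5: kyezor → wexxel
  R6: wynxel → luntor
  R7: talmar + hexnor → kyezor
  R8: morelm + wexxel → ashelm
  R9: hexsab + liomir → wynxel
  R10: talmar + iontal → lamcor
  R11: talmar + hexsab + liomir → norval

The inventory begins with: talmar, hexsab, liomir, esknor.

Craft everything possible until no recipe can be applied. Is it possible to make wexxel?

No

wexxel would need kyezor (R5), but kyezor is never obtained.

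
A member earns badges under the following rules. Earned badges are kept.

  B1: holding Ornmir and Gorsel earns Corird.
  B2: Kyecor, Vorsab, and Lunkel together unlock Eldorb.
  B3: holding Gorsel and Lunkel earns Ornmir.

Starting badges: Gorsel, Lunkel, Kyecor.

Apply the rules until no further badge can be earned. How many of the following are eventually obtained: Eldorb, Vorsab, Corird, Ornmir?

2

With Gorsel and Lunkel, Ornmir is earned (B3).
With Ornmir and Gorsel, Corird is earned (B1).
Eldorb would need Kyecor, Vorsab, and Lunkel (B2), but Vorsab is never earned.
No rule produces Vorsab, and it is not given.
Corird: reached.
Ornmir: reached.
Reached: Corird and Ornmir — 2 of the 4.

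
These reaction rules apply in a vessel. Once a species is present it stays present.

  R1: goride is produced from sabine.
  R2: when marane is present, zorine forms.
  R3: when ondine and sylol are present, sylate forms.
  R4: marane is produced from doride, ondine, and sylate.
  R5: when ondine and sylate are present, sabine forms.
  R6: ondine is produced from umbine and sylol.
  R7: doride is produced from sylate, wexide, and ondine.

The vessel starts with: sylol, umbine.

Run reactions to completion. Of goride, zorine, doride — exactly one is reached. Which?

umbine and sylol present → ondine forms (R6).
ondine and sylol present → sylate forms (R3).
ondine and sylate present → sabine forms (R5).
sabine present → goride forms (R1).
zorine would need marane (R2), but marane never forms. doride would need sylate, wexide, and ondine (R7), but wexide never forms.

goride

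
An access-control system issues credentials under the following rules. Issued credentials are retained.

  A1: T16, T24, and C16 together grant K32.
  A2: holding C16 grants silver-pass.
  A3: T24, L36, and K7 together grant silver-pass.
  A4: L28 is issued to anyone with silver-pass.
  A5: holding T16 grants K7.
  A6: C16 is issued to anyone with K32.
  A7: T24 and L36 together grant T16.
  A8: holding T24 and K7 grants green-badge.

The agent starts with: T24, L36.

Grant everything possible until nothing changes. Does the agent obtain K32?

No

K32 would need T16, T24, and C16 (A1), but C16 is never granted.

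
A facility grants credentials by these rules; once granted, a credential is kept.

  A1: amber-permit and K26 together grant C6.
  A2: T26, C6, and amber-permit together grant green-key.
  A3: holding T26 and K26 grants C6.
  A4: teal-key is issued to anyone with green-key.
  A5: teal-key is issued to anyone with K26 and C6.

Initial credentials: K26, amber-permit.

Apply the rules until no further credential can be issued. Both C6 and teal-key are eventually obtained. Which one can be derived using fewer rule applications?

C6

C6: Holding amber-permit and K26 grants C6 (A1). [1 rule application]
teal-key: Holding amber-permit and K26 grants C6 (A1). Holding K26 and C6 grants teal-key (A5). [2 rule applications]
C6 needs fewer.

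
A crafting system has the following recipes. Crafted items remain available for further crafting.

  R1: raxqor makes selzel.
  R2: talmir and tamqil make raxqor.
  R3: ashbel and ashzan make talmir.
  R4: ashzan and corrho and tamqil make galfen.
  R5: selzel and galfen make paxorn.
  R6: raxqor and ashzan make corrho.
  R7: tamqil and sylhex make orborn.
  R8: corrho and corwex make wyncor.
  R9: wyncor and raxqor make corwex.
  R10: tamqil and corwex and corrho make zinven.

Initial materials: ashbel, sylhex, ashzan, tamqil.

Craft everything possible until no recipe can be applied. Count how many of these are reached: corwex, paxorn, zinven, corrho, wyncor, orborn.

Using R7, tamqil and sylhex make orborn.
Using R3, ashbel and ashzan make talmir.
talmir and tamqil → raxqor (R2).
Using R6, raxqor and ashzan make corrho.
Using R1, raxqor makes selzel.
ashzan and corrho and tamqil → galfen (R4).
Using R5, selzel and galfen make paxorn.
corwex would need wyncor and raxqor (R9), but wyncor is never obtained.
paxorn: reached.
zinven would need tamqil, corwex, and corrho (R10), but corwex is never obtained.
corrho: reached.
wyncor would need corrho and corwex (R8), but corwex is never obtained.
orborn: reached.
Reached: paxorn, corrho, and orborn — 3 of the 6.

3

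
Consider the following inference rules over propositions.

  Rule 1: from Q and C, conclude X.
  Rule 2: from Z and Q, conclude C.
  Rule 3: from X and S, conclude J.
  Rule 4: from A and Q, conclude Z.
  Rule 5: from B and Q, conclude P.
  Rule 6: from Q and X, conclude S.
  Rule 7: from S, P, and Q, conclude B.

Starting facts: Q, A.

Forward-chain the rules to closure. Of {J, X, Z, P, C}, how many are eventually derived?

4

A and Q hold, so Z follows (Rule 4).
Z and Q hold, so C follows (Rule 2).
From Q and C, Rule 1 gives X.
From Q and X, Rule 6 gives S.
From X and S, Rule 3 gives J.
J: reached.
X: reached.
Z: reached.
P would need B and Q (Rule 5), but B is never established.
C: reached.
Reached: J, X, Z, and C — 4 of the 5.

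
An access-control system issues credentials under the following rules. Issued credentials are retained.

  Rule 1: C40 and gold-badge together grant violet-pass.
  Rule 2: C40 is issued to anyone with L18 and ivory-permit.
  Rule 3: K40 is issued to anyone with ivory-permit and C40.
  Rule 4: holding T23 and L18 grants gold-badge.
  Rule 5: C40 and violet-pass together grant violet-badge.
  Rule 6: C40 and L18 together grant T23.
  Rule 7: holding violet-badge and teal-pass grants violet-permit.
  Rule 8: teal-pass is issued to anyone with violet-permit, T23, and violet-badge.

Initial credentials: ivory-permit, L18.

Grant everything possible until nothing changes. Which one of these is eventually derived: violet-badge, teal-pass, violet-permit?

Holding L18 and ivory-permit grants C40 (Rule 2).
Holding C40 and L18 grants T23 (Rule 6).
Holding T23 and L18 grants gold-badge (Rule 4).
Holding C40 and gold-badge grants violet-pass (Rule 1).
Holding C40 and violet-pass grants violet-badge (Rule 5).
teal-pass would need violet-permit, T23, and violet-badge (Rule 8), but violet-permit is never granted. violet-permit would need violet-badge and teal-pass (Rule 7), but teal-pass is never granted.

violet-badge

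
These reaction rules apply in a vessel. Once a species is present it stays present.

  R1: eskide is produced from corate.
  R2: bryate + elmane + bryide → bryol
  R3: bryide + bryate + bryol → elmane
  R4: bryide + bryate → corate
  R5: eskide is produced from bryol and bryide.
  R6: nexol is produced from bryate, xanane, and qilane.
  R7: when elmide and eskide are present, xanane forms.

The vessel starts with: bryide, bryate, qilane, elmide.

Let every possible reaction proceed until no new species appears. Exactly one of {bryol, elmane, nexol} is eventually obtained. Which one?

bryide and bryate present → corate forms (R4).
corate present → eskide forms (R1).
elmide and eskide present → xanane forms (R7).
bryate, xanane, and qilane present → nexol forms (R6).
elmane would need bryide, bryate, and bryol (R3), but bryol never forms. bryol would need bryate, elmane, and bryide (R2), but elmane never forms.

nexol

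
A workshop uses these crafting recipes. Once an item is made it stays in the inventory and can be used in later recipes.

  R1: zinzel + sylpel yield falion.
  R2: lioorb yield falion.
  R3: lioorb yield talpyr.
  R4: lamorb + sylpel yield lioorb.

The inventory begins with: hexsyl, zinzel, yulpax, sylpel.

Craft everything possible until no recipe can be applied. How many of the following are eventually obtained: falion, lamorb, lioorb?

1

zinzel + sylpel → falion (R1).
falion: reached.
No rule produces lamorb, and it is not given.
lioorb would need lamorb and sylpel (R4), but lamorb is never obtained.
Reached: falion — 1 of the 3.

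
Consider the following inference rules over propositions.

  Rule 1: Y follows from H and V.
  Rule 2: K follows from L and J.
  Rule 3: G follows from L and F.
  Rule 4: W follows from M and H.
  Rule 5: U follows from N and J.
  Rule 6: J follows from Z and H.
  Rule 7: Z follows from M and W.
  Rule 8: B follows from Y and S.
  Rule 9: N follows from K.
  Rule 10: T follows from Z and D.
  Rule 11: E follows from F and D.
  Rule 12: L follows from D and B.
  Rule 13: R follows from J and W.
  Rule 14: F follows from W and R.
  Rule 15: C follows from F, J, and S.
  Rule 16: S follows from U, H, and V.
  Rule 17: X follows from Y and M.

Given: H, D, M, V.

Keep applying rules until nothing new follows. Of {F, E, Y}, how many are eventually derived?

M and H hold, so W follows (Rule 4).
H and V hold, so Y follows (Rule 1).
From M and W, Rule 7 gives Z.
Z and H hold, so J follows (Rule 6).
From J and W, Rule 13 gives R.
W and R hold, so F follows (Rule 14).
F and D hold, so E follows (Rule 11).
F: reached.
E: reached.
Y: reached.
All 3 are reached.

3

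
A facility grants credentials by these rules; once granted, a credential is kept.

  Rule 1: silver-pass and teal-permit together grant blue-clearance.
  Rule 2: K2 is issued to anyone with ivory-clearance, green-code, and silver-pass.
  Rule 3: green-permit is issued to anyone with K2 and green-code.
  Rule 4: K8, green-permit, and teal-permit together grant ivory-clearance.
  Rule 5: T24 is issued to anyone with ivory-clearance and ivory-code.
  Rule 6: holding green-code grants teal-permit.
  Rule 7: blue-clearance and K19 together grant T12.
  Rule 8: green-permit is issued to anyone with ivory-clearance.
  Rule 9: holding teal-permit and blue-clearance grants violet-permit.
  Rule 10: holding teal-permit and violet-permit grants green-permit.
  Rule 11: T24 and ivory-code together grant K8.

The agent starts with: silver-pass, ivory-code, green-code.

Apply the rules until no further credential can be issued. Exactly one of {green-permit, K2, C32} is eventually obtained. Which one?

green-permit

Holding green-code grants teal-permit (Rule 6).
Holding silver-pass and teal-permit grants blue-clearance (Rule 1).
Holding teal-permit and blue-clearance grants violet-permit (Rule 9).
Holding teal-permit and violet-permit grants green-permit (Rule 10).
No rule produces C32, and it is not given. K2 would need ivory-clearance, green-code, and silver-pass (Rule 2), but ivory-clearance is never granted.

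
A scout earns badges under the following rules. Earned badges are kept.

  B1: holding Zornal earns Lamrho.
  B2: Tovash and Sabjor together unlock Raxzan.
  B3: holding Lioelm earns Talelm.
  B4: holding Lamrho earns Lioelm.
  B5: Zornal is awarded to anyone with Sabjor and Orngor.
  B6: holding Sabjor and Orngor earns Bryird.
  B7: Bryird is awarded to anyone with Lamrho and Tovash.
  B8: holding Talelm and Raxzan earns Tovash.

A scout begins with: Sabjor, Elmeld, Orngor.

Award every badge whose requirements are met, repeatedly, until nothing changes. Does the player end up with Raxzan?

Raxzan would need Tovash and Sabjor (B2), but Tovash is never earned.

No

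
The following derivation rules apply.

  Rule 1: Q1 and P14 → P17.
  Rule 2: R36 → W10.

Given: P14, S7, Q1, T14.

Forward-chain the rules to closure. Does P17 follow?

From Q1 and P14, Rule 1 gives P17.

Yes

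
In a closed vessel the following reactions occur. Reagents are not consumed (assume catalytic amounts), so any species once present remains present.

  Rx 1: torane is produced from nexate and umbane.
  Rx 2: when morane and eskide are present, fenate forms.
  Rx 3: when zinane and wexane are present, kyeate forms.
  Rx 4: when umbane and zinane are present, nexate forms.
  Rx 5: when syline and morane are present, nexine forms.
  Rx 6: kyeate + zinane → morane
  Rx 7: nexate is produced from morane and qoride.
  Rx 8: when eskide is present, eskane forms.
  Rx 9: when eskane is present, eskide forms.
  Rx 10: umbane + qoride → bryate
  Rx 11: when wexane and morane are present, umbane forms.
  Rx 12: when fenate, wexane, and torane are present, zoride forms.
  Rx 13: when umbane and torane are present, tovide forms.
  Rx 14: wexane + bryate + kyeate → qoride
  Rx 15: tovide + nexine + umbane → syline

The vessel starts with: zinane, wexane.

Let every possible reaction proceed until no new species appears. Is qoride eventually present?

qoride would need wexane, bryate, and kyeate (Rx 14), but bryate never forms.

No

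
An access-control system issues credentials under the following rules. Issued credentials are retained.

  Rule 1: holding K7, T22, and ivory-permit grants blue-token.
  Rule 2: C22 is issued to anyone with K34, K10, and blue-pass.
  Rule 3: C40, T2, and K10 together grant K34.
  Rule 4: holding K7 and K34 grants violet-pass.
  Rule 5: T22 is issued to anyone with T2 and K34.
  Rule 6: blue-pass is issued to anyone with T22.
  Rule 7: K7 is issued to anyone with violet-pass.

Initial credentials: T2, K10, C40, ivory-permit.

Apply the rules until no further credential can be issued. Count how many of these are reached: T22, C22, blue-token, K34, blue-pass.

Holding C40, T2, and K10 grants K34 (Rule 3).
Holding T2 and K34 grants T22 (Rule 5).
Holding T22 grants blue-pass (Rule 6).
Holding K34, K10, and blue-pass grants C22 (Rule 2).
T22: reached.
C22: reached.
blue-token would need K7, T22, and ivory-permit (Rule 1), but K7 is never granted.
K34: reached.
blue-pass: reached.
Reached: T22, C22, K34, and blue-pass — 4 of the 5.

4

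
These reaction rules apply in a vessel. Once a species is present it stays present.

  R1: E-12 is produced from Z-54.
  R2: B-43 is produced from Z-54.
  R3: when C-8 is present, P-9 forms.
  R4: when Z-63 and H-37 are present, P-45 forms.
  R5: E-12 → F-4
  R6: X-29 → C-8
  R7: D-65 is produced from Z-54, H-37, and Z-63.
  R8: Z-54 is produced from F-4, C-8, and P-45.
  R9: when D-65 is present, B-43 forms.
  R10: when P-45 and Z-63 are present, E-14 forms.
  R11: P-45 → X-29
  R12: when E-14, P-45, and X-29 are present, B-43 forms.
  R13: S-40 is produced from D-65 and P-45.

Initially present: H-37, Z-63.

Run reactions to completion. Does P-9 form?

Z-63 and H-37 present → P-45 forms (R4).
P-45 present → X-29 forms (R11).
X-29 present → C-8 forms (R6).
C-8 present → P-9 forms (R3).

Yes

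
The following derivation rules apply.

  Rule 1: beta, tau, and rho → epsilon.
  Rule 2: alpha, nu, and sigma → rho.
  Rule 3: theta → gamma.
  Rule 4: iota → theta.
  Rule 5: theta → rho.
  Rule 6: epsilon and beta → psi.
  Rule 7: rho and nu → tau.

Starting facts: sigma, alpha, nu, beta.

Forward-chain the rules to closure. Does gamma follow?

gamma would need theta (Rule 3), but theta is never established.

No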